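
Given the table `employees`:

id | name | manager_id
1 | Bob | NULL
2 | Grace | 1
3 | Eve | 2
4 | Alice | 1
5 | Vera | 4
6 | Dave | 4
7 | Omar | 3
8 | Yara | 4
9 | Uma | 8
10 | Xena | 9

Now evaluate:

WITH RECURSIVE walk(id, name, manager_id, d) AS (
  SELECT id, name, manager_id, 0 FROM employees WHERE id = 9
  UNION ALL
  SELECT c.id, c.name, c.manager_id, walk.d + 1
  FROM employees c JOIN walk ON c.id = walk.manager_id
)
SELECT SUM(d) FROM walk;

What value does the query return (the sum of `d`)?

Base: id=9 (Uma), manager_id=8, d 0.
Iteration 1: join on id=8 -> Yara (id 8, manager_id=4, d 1).
Iteration 2: join on id=4 -> Alice (id 4, manager_id=1, d 2).
Iteration 3: join on id=1 -> Bob (id 1, manager_id=NULL, d 3).
Iteration 4: manager_id is NULL; no match; recursion stops.
SUM(d) = 0 + 1 + 2 + 3 = 6.

6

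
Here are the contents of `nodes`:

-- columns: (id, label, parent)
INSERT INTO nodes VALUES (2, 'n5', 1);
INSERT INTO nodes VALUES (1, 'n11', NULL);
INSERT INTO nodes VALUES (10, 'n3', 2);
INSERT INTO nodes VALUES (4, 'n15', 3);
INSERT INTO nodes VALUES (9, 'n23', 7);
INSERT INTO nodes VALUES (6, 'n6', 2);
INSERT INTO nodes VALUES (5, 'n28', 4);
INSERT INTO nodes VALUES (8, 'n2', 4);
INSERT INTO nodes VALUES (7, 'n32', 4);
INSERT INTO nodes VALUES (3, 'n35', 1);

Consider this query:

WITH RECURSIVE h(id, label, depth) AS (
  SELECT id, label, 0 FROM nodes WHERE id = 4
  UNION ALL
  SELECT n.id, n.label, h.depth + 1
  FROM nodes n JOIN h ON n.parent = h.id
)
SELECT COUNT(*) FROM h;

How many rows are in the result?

5

Base: id=4 (n15) at depth 0.
Iteration 1: rows with parent in {4} -> n28 (id 5, depth 1), n32 (id 7, depth 1), n2 (id 8, depth 1).
Iteration 2: rows with parent in {5,7,8} -> n23 (id 9, depth 2).
Iteration 3: no rows with parent in {9}; recursion stops.
Total rows emitted: 5.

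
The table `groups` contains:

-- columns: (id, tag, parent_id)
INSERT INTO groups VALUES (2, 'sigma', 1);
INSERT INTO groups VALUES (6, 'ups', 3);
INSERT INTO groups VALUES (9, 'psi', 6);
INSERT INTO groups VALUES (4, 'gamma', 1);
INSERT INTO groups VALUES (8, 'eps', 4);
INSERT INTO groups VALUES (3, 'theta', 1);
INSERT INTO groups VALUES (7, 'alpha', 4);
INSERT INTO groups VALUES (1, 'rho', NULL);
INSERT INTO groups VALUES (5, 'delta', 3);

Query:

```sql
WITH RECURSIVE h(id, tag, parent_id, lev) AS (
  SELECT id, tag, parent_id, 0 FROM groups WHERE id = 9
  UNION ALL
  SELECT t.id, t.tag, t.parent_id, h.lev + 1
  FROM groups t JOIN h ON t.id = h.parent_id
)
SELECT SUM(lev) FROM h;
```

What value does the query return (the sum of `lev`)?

6

Base: id=9 (psi), parent_id=6, lev 0.
Iteration 1: join on id=6 -> ups (id 6, parent_id=3, lev 1).
Iteration 2: join on id=3 -> theta (id 3, parent_id=1, lev 2).
Iteration 3: join on id=1 -> rho (id 1, parent_id=NULL, lev 3).
Iteration 4: parent_id is NULL; no match; recursion stops.
SUM(lev) = 0 + 1 + 2 + 3 = 6.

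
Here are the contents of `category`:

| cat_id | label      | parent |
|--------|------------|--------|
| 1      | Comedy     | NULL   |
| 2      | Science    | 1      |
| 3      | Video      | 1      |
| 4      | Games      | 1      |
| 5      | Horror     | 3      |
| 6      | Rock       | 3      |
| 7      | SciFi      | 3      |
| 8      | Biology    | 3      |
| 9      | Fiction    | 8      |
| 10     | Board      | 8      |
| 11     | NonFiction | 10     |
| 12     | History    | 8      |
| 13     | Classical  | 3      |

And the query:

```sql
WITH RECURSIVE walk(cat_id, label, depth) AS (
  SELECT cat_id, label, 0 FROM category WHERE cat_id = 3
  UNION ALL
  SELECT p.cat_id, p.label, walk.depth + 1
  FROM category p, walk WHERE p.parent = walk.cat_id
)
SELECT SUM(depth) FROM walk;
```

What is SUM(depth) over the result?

Base: cat_id=3 (Video) at depth 0.
Iteration 1: rows with parent in {3} -> Horror (id 5, depth 1), Rock (id 6, depth 1), SciFi (id 7, depth 1), Biology (id 8, depth 1), Classical (id 13, depth 1).
Iteration 2: rows with parent in {5,6,7,8,13} -> Fiction (id 9, depth 2), Board (id 10, depth 2), History (id 12, depth 2).
Iteration 3: rows with parent in {9,10,12} -> NonFiction (id 11, depth 3).
Iteration 4: no rows with parent in {11}; recursion stops.
SUM(depth) = 0 + 1 + 1 + 1 + 1 + 1 + 2 + 2 + 2 + 3 = 14.

14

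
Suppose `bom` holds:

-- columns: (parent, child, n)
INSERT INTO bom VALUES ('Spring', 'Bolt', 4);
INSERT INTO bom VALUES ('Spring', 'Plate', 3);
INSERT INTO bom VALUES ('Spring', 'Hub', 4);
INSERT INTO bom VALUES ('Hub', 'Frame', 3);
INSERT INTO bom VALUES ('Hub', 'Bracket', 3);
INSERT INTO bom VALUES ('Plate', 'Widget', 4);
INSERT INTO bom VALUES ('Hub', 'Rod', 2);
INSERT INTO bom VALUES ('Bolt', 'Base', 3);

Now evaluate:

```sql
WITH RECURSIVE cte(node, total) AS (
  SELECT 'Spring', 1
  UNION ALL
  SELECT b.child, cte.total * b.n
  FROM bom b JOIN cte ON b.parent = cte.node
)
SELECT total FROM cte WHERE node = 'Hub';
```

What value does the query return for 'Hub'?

4

Base: (Spring, total=1).
Iteration 1: components of {Spring} -> Bolt = 1*4 = 4, Hub = 1*4 = 4, Plate = 1*3 = 3.
Iteration 2: components of {Bolt,Hub,Plate} -> Base = 4*3 = 12, Bracket = 4*3 = 12, Frame = 4*3 = 12, Rod = 4*2 = 8, Widget = 3*4 = 12.
Iteration 3: no further components; recursion stops.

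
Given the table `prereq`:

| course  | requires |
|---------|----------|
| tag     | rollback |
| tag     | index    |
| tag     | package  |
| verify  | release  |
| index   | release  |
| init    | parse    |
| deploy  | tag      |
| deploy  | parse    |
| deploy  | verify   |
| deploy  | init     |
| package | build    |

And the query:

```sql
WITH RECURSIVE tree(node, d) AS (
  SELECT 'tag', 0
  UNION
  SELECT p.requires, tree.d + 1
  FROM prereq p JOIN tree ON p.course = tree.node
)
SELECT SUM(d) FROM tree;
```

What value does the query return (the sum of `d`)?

7

Base: (tag, d=0).
Iteration 1: edges from {tag} -> (index, d=1), (package, d=1), (rollback, d=1).
Iteration 2: edges from {index,package,rollback} -> (build, d=2), (release, d=2).
Iteration 3: no outgoing edges from {build,release}; recursion stops.
SUM(d) = 0 + 1 + 1 + 1 + 2 + 2 = 7.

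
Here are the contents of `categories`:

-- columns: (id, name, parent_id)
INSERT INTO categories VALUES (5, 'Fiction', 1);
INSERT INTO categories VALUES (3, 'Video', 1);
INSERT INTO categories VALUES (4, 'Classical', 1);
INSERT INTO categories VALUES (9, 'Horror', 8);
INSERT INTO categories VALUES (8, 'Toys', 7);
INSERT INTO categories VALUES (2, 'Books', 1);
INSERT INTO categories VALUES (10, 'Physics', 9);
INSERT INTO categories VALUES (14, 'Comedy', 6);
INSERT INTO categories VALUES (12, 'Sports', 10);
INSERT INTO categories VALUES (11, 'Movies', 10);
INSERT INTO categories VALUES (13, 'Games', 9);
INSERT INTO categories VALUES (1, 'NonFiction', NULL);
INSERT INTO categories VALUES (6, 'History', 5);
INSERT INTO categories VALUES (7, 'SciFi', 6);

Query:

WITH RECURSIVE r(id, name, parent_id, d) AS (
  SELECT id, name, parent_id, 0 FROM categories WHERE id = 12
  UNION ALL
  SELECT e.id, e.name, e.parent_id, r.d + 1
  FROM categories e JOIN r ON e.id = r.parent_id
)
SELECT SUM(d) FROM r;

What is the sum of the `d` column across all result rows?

Base: id=12 (Sports), parent_id=10, d 0.
Iteration 1: join on id=10 -> Physics (id 10, parent_id=9, d 1).
Iteration 2: join on id=9 -> Horror (id 9, parent_id=8, d 2).
Iteration 3: join on id=8 -> Toys (id 8, parent_id=7, d 3).
Iteration 4: join on id=7 -> SciFi (id 7, parent_id=6, d 4).
Iteration 5: join on id=6 -> History (id 6, parent_id=5, d 5).
Iteration 6: join on id=5 -> Fiction (id 5, parent_id=1, d 6).
Iteration 7: join on id=1 -> NonFiction (id 1, parent_id=NULL, d 7).
Iteration 8: parent_id is NULL; no match; recursion stops.
SUM(d) = 0 + 1 + 2 + 3 + 4 + 5 + 6 + 7 = 28.

28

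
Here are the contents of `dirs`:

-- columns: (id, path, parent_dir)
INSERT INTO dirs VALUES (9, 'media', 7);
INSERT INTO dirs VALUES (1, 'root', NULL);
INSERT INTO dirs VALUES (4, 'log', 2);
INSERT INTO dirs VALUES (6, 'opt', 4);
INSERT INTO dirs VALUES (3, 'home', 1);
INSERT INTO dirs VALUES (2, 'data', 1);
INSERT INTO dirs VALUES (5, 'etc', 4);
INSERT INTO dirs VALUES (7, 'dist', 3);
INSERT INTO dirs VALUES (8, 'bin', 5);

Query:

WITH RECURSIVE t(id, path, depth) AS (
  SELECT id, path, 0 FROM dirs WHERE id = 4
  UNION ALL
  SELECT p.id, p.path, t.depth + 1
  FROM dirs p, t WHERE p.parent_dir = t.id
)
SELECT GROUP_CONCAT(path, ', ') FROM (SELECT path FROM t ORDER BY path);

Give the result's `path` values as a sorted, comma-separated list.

Base: id=4 (log) at depth 0.
Iteration 1: rows with parent_dir in {4} -> etc (id 5, depth 1), opt (id 6, depth 1).
Iteration 2: rows with parent_dir in {5,6} -> bin (id 8, depth 2).
Iteration 3: no rows with parent_dir in {8}; recursion stops.

bin, etc, log, opt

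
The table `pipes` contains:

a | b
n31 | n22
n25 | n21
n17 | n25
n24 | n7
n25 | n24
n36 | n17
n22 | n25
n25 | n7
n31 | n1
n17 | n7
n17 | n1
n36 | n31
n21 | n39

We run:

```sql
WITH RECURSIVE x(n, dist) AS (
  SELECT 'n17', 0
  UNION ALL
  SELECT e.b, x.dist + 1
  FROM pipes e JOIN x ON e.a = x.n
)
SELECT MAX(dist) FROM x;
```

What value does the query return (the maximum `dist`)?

3

Base: (n17, dist=0).
Iteration 1: edges from {n17} -> (n1, dist=1), (n25, dist=1), (n7, dist=1).
Iteration 2: edges from {n1,n25,n7} -> (n21, dist=2), (n24, dist=2), (n7, dist=2).
Iteration 3: edges from {n21,n24,n7} -> (n39, dist=3), (n7, dist=3).
Iteration 4: no outgoing edges from {n39,n7}; recursion stops.
dist values: 0, 1, 1, 1, 2, 2, 2, 3, 3; the maximum is 3.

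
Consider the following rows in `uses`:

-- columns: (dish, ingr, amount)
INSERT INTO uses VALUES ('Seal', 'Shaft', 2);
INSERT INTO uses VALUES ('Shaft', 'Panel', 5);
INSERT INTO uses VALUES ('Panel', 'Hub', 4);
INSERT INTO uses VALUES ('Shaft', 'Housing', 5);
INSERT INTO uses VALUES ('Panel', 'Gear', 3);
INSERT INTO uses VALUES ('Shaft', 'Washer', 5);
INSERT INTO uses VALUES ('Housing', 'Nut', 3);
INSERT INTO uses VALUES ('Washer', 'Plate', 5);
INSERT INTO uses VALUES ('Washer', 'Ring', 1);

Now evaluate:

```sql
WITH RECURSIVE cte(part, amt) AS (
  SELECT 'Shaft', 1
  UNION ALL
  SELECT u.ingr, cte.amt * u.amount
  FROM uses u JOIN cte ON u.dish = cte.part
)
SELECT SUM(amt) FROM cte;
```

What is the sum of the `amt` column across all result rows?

Base: (Shaft, amt=1).
Iteration 1: components of {Shaft} -> Housing = 1*5 = 5, Panel = 1*5 = 5, Washer = 1*5 = 5.
Iteration 2: components of {Housing,Panel,Washer} -> Gear = 5*3 = 15, Hub = 5*4 = 20, Nut = 5*3 = 15, Plate = 5*5 = 25, Ring = 5*1 = 5.
Iteration 3: no further components; recursion stops.
SUM(amt) = 1 + 5 + 5 + 5 + 20 + 15 + 15 + 25 + 5 = 96.

96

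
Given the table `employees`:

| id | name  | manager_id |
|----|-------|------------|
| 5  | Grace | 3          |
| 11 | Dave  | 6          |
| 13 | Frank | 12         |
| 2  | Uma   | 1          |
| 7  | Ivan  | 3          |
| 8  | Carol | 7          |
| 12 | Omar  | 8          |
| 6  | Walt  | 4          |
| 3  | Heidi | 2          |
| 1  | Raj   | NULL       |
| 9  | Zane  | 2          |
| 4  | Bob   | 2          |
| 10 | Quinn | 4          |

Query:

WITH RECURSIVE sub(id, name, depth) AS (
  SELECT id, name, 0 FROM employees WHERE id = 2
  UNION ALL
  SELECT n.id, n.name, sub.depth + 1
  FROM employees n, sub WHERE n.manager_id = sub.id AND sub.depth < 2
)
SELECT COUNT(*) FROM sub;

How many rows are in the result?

Base: id=2 (Uma) at depth 0.
Iteration 1: rows with manager_id in {2} -> Heidi (id 3, depth 1), Bob (id 4, depth 1), Zane (id 9, depth 1).
Iteration 2: rows with manager_id in {3,4,9} -> Grace (id 5, depth 2), Walt (id 6, depth 2), Ivan (id 7, depth 2), Quinn (id 10, depth 2).
Iteration 3: depth < 2 fails for all current rows; recursion stops.
Total rows emitted: 8.

8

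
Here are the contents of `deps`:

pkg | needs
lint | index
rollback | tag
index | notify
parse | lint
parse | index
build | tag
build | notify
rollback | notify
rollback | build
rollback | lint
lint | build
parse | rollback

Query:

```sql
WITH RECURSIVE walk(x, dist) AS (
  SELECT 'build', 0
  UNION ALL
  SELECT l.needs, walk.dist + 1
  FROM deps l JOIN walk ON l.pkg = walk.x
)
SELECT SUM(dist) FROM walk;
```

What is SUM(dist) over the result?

2

Base: (build, dist=0).
Iteration 1: edges from {build} -> (notify, dist=1), (tag, dist=1).
Iteration 2: no outgoing edges from {notify,tag}; recursion stops.
SUM(dist) = 0 + 1 + 1 = 2.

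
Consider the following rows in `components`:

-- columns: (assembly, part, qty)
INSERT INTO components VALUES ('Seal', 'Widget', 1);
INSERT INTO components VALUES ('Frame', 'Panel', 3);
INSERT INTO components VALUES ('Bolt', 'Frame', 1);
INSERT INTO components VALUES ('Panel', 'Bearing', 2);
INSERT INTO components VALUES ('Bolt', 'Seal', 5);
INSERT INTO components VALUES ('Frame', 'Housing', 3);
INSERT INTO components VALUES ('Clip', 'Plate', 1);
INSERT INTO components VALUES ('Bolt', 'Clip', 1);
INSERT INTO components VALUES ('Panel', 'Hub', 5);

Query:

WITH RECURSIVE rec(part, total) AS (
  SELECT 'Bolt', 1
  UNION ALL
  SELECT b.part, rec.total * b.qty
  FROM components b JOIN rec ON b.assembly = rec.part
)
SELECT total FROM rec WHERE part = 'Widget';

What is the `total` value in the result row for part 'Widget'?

5

Base: (Bolt, total=1).
Iteration 1: components of {Bolt} -> Clip = 1*1 = 1, Frame = 1*1 = 1, Seal = 1*5 = 5.
Iteration 2: components of {Clip,Frame,Seal} -> Housing = 1*3 = 3, Panel = 1*3 = 3, Plate = 1*1 = 1, Widget = 5*1 = 5.
Iteration 3: components of {Housing,Panel,Plate,Widget} -> Bearing = 3*2 = 6, Hub = 3*5 = 15.
Iteration 4: no further components; recursion stops.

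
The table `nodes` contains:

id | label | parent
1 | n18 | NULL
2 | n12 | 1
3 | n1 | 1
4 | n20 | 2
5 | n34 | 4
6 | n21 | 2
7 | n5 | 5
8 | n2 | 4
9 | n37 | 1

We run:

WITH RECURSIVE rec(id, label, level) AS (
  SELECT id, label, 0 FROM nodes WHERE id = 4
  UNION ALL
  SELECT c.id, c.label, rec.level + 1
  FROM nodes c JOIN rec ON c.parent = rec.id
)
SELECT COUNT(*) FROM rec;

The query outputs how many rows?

Base: id=4 (n20) at level 0.
Iteration 1: rows with parent in {4} -> n34 (id 5, level 1), n2 (id 8, level 1).
Iteration 2: rows with parent in {5,8} -> n5 (id 7, level 2).
Iteration 3: no rows with parent in {7}; recursion stops.
Total rows emitted: 4.

4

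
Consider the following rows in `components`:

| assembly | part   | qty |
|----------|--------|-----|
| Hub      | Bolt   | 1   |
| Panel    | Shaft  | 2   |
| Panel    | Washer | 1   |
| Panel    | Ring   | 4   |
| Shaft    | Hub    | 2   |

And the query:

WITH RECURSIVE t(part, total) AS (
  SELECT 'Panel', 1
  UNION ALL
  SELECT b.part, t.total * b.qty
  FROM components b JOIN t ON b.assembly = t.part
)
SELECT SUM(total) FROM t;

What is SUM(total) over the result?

16

Base: (Panel, total=1).
Iteration 1: components of {Panel} -> Ring = 1*4 = 4, Shaft = 1*2 = 2, Washer = 1*1 = 1.
Iteration 2: components of {Ring,Shaft,Washer} -> Hub = 2*2 = 4.
Iteration 3: components of {Hub} -> Bolt = 4*1 = 4.
Iteration 4: no further components; recursion stops.
SUM(total) = 1 + 2 + 4 + 1 + 4 + 4 = 16.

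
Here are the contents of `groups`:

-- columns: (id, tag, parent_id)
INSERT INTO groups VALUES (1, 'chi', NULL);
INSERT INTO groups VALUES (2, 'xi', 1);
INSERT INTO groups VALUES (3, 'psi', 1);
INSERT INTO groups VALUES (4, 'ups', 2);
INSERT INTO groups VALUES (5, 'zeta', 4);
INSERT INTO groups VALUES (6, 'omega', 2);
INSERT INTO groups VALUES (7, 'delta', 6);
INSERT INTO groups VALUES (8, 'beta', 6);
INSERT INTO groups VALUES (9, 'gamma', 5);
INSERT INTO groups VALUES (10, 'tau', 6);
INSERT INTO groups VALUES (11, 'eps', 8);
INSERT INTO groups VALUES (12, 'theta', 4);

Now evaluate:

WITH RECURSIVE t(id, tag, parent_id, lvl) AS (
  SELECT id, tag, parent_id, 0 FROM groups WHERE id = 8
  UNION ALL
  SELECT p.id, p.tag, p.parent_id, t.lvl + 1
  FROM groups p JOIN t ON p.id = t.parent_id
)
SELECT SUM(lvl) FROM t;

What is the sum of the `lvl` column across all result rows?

Base: id=8 (beta), parent_id=6, lvl 0.
Iteration 1: join on id=6 -> omega (id 6, parent_id=2, lvl 1).
Iteration 2: join on id=2 -> xi (id 2, parent_id=1, lvl 2).
Iteration 3: join on id=1 -> chi (id 1, parent_id=NULL, lvl 3).
Iteration 4: parent_id is NULL; no match; recursion stops.
SUM(lvl) = 0 + 1 + 2 + 3 = 6.

6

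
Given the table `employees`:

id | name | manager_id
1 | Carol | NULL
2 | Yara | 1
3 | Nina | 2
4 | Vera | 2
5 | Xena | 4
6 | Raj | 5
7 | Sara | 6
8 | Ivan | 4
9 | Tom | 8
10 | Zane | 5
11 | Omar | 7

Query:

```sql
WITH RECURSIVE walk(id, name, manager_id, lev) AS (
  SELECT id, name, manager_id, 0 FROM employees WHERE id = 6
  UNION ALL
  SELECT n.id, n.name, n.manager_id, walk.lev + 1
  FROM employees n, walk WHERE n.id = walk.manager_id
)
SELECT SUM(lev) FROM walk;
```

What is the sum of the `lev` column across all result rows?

Base: id=6 (Raj), manager_id=5, lev 0.
Iteration 1: join on id=5 -> Xena (id 5, manager_id=4, lev 1).
Iteration 2: join on id=4 -> Vera (id 4, manager_id=2, lev 2).
Iteration 3: join on id=2 -> Yara (id 2, manager_id=1, lev 3).
Iteration 4: join on id=1 -> Carol (id 1, manager_id=NULL, lev 4).
Iteration 5: manager_id is NULL; no match; recursion stops.
SUM(lev) = 0 + 1 + 2 + 3 + 4 = 10.

10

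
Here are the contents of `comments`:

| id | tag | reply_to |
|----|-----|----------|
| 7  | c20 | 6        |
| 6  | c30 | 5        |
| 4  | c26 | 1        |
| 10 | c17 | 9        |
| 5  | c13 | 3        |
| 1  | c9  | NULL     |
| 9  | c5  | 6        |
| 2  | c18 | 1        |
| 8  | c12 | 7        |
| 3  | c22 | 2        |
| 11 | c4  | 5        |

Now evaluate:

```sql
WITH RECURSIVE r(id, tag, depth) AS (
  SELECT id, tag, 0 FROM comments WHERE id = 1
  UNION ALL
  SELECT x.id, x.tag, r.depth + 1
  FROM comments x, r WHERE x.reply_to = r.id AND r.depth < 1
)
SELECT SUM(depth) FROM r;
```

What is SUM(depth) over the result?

Base: id=1 (c9) at depth 0.
Iteration 1: rows with reply_to in {1} -> c18 (id 2, depth 1), c26 (id 4, depth 1).
Iteration 2: depth < 1 fails for all current rows; recursion stops.
SUM(depth) = 0 + 1 + 1 = 2.

2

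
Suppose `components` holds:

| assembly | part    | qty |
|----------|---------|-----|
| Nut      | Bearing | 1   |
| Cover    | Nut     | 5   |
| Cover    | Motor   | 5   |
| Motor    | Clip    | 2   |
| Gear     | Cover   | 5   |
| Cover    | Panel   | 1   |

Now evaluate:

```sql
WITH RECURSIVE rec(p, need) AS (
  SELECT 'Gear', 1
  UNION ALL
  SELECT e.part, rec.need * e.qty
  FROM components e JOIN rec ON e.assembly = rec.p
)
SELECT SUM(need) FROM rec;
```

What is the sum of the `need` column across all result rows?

Base: (Gear, need=1).
Iteration 1: components of {Gear} -> Cover = 1*5 = 5.
Iteration 2: components of {Cover} -> Motor = 5*5 = 25, Nut = 5*5 = 25, Panel = 5*1 = 5.
Iteration 3: components of {Motor,Nut,Panel} -> Bearing = 25*1 = 25, Clip = 25*2 = 50.
Iteration 4: no further components; recursion stops.
SUM(need) = 1 + 5 + 5 + 25 + 25 + 50 + 25 = 136.

136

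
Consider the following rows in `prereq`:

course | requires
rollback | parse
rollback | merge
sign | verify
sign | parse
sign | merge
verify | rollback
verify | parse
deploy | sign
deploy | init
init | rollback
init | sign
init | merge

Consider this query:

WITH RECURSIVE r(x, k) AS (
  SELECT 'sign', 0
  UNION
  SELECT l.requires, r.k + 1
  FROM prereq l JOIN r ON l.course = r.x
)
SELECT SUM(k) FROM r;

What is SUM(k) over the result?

13

Base: (sign, k=0).
Iteration 1: edges from {sign} -> (merge, k=1), (parse, k=1), (verify, k=1).
Iteration 2: edges from {merge,parse,verify} -> (parse, k=2), (rollback, k=2).
Iteration 3: edges from {parse,rollback} -> (merge, k=3), (parse, k=3).
Iteration 4: no outgoing edges from {merge,parse}; recursion stops.
SUM(k) = 0 + 1 + 1 + 1 + 2 + 2 + 3 + 3 = 13.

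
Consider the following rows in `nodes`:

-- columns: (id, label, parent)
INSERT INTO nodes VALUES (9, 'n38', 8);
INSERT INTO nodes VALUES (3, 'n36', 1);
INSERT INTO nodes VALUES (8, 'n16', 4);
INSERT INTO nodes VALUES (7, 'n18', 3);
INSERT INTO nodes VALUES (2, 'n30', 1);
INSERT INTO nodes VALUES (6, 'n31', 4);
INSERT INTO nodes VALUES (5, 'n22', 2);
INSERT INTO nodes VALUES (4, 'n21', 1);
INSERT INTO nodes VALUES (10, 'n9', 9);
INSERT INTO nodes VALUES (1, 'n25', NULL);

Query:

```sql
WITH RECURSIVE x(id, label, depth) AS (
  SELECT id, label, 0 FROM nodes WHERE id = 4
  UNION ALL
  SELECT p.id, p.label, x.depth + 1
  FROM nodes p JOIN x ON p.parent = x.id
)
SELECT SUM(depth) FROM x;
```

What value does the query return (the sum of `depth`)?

7

Base: id=4 (n21) at depth 0.
Iteration 1: rows with parent in {4} -> n31 (id 6, depth 1), n16 (id 8, depth 1).
Iteration 2: rows with parent in {6,8} -> n38 (id 9, depth 2).
Iteration 3: rows with parent in {9} -> n9 (id 10, depth 3).
Iteration 4: no rows with parent in {10}; recursion stops.
SUM(depth) = 0 + 1 + 1 + 2 + 3 = 7.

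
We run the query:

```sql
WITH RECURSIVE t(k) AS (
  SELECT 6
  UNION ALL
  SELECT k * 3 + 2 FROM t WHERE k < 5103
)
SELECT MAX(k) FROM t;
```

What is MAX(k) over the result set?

Base: k=6.
Iteration 1: 6 < 5103 holds -> k = 6 * 3 + 2 = 20.
Iteration 2: 20 < 5103 holds -> k = 20 * 3 + 2 = 62.
Iteration 3: 62 < 5103 holds -> k = 62 * 3 + 2 = 188.
Iteration 4: 188 < 5103 holds -> k = 188 * 3 + 2 = 566.
Iteration 5: 566 < 5103 holds -> k = 566 * 3 + 2 = 1700.
Iteration 6: 1700 < 5103 holds -> k = 1700 * 3 + 2 = 5102.
Iteration 7: 5102 < 5103 holds -> k = 5102 * 3 + 2 = 15308.
Iteration 8: 15308 < 5103 fails; recursion stops.
k values: 6, 20, 62, 188, 566, 1700, 5102, 15308; the maximum is 15308.

15308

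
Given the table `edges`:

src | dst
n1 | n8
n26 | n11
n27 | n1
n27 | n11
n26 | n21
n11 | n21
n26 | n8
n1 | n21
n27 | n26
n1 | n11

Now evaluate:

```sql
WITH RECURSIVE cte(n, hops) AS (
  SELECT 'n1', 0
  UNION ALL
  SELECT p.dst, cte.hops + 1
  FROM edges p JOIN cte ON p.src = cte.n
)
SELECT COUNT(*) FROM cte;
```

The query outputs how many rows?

5

Base: (n1, hops=0).
Iteration 1: edges from {n1} -> (n11, hops=1), (n21, hops=1), (n8, hops=1).
Iteration 2: edges from {n11,n21,n8} -> (n21, hops=2).
Iteration 3: no outgoing edges from {n21}; recursion stops.
Total rows emitted: 5.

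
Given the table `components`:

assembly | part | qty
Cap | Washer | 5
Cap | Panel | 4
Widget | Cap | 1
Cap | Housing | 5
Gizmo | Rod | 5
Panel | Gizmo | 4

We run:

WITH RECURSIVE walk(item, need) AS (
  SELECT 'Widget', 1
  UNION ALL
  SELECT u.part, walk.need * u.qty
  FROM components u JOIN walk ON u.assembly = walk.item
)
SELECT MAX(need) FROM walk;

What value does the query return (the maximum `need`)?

Base: (Widget, need=1).
Iteration 1: components of {Widget} -> Cap = 1*1 = 1.
Iteration 2: components of {Cap} -> Housing = 1*5 = 5, Panel = 1*4 = 4, Washer = 1*5 = 5.
Iteration 3: components of {Housing,Panel,Washer} -> Gizmo = 4*4 = 16.
Iteration 4: components of {Gizmo} -> Rod = 16*5 = 80.
Iteration 5: no further components; recursion stops.
need values: 1, 1, 5, 5, 4, 16, 80; the maximum is 80.

80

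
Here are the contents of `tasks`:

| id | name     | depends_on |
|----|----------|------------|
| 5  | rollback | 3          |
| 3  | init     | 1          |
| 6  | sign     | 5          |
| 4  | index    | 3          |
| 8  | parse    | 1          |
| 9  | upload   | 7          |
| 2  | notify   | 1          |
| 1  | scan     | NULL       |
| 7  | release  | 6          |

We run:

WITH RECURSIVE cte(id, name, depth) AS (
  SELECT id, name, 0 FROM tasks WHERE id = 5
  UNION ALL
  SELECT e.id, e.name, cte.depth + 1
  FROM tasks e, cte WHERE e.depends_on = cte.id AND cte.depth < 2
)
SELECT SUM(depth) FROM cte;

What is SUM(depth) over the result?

3

Base: id=5 (rollback) at depth 0.
Iteration 1: rows with depends_on in {5} -> sign (id 6, depth 1).
Iteration 2: rows with depends_on in {6} -> release (id 7, depth 2).
Iteration 3: depth < 2 fails for all current rows; recursion stops.
SUM(depth) = 0 + 1 + 2 = 3.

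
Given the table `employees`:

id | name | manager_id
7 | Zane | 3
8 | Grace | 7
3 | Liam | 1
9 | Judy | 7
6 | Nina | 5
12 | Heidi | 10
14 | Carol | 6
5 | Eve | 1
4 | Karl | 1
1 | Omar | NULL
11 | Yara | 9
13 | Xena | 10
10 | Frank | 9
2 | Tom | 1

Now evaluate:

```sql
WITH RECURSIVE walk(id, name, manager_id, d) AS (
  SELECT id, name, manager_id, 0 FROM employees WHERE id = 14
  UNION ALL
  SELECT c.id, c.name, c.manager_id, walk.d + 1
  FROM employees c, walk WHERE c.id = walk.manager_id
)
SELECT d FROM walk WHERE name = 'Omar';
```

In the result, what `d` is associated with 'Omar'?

Base: id=14 (Carol), manager_id=6, d 0.
Iteration 1: join on id=6 -> Nina (id 6, manager_id=5, d 1).
Iteration 2: join on id=5 -> Eve (id 5, manager_id=1, d 2).
Iteration 3: join on id=1 -> Omar (id 1, manager_id=NULL, d 3).
Iteration 4: manager_id is NULL; no match; recursion stops.

3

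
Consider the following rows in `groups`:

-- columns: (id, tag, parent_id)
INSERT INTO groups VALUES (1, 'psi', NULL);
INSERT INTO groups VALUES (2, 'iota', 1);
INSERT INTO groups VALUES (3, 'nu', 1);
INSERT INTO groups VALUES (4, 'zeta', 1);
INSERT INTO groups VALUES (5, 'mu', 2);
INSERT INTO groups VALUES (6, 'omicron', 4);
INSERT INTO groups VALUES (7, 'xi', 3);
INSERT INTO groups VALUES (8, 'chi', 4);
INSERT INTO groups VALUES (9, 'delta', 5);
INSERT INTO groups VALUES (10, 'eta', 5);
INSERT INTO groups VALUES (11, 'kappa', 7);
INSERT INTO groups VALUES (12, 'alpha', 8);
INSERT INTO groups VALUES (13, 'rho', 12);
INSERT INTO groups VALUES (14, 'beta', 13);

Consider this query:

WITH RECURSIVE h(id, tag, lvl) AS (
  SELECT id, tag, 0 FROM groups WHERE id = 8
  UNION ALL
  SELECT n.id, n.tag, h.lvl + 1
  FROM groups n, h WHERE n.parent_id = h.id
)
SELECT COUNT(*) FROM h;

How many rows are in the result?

Base: id=8 (chi) at lvl 0.
Iteration 1: rows with parent_id in {8} -> alpha (id 12, lvl 1).
Iteration 2: rows with parent_id in {12} -> rho (id 13, lvl 2).
Iteration 3: rows with parent_id in {13} -> beta (id 14, lvl 3).
Iteration 4: no rows with parent_id in {14}; recursion stops.
Total rows emitted: 4.

4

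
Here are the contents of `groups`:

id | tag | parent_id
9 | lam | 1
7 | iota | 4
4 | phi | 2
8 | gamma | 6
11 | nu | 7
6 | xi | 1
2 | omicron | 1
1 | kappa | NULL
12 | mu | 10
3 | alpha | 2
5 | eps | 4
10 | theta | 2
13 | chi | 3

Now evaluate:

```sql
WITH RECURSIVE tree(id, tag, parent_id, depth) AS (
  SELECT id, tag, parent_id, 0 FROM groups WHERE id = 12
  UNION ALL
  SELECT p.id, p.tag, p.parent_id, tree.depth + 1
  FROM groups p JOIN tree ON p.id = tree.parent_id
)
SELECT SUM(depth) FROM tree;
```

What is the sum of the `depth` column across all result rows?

Base: id=12 (mu), parent_id=10, depth 0.
Iteration 1: join on id=10 -> theta (id 10, parent_id=2, depth 1).
Iteration 2: join on id=2 -> omicron (id 2, parent_id=1, depth 2).
Iteration 3: join on id=1 -> kappa (id 1, parent_id=NULL, depth 3).
Iteration 4: parent_id is NULL; no match; recursion stops.
SUM(depth) = 0 + 1 + 2 + 3 = 6.

6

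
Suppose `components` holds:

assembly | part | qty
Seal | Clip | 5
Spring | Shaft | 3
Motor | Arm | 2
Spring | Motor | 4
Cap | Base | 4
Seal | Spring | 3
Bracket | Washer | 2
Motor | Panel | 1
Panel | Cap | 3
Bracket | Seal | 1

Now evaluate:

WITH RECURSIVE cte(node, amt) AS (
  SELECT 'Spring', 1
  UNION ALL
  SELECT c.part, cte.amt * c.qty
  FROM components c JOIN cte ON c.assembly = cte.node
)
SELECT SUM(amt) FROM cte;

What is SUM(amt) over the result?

Base: (Spring, amt=1).
Iteration 1: components of {Spring} -> Motor = 1*4 = 4, Shaft = 1*3 = 3.
Iteration 2: components of {Motor,Shaft} -> Arm = 4*2 = 8, Panel = 4*1 = 4.
Iteration 3: components of {Arm,Panel} -> Cap = 4*3 = 12.
Iteration 4: components of {Cap} -> Base = 12*4 = 48.
Iteration 5: no further components; recursion stops.
SUM(amt) = 1 + 4 + 3 + 4 + 8 + 12 + 48 = 80.

80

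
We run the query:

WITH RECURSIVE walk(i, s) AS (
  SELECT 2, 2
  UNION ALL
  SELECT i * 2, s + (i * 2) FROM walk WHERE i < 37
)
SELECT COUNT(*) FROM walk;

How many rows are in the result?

Base: i=2, s=2.
Iteration 1: 2 < 37 holds -> i = 2 * 2 = 4, s = 2 + 4 = 6.
Iteration 2: 4 < 37 holds -> i = 4 * 2 = 8, s = 6 + 8 = 14.
Iteration 3: 8 < 37 holds -> i = 8 * 2 = 16, s = 14 + 16 = 30.
Iteration 4: 16 < 37 holds -> i = 16 * 2 = 32, s = 30 + 32 = 62.
Iteration 5: 32 < 37 holds -> i = 32 * 2 = 64, s = 62 + 64 = 126.
Iteration 6: 64 < 37 fails; recursion stops.
Total rows emitted: 6.

6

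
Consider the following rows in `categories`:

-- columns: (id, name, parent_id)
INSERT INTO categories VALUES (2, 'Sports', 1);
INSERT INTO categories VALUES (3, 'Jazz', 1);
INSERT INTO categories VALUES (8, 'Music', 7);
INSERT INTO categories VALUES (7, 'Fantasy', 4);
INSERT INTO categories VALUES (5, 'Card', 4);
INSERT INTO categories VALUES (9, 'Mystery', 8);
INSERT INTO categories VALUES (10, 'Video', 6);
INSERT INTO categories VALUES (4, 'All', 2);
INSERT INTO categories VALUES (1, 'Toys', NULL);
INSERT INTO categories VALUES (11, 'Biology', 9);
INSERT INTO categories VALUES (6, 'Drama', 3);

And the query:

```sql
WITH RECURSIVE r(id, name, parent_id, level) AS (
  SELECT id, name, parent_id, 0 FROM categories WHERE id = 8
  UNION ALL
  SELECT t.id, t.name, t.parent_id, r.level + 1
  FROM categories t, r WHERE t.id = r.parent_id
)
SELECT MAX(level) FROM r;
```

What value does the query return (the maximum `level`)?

4

Base: id=8 (Music), parent_id=7, level 0.
Iteration 1: join on id=7 -> Fantasy (id 7, parent_id=4, level 1).
Iteration 2: join on id=4 -> All (id 4, parent_id=2, level 2).
Iteration 3: join on id=2 -> Sports (id 2, parent_id=1, level 3).
Iteration 4: join on id=1 -> Toys (id 1, parent_id=NULL, level 4).
Iteration 5: parent_id is NULL; no match; recursion stops.
level values: 0, 1, 2, 3, 4; the maximum is 4.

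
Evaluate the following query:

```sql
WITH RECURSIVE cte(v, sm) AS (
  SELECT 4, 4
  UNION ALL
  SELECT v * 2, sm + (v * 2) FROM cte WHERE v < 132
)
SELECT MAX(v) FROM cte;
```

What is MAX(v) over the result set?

256

Base: v=4, sm=4.
Iteration 1: 4 < 132 holds -> v = 4 * 2 = 8, sm = 4 + 8 = 12.
Iteration 2: 8 < 132 holds -> v = 8 * 2 = 16, sm = 12 + 16 = 28.
Iteration 3: 16 < 132 holds -> v = 16 * 2 = 32, sm = 28 + 32 = 60.
Iteration 4: 32 < 132 holds -> v = 32 * 2 = 64, sm = 60 + 64 = 124.
Iteration 5: 64 < 132 holds -> v = 64 * 2 = 128, sm = 124 + 128 = 252.
Iteration 6: 128 < 132 holds -> v = 128 * 2 = 256, sm = 252 + 256 = 508.
Iteration 7: 256 < 132 fails; recursion stops.
v values: 4, 8, 16, 32, 64, 128, 256; the maximum is 256.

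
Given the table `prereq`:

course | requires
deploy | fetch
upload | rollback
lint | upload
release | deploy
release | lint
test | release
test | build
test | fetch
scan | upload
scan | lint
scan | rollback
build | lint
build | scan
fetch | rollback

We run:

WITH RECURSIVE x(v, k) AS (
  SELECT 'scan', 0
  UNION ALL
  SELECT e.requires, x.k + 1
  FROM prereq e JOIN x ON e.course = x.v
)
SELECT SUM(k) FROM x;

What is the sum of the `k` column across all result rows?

Base: (scan, k=0).
Iteration 1: edges from {scan} -> (lint, k=1), (rollback, k=1), (upload, k=1).
Iteration 2: edges from {lint,rollback,upload} -> (rollback, k=2), (upload, k=2).
Iteration 3: edges from {rollback,upload} -> (rollback, k=3).
Iteration 4: no outgoing edges from {rollback}; recursion stops.
SUM(k) = 0 + 1 + 1 + 1 + 2 + 2 + 3 = 10.

10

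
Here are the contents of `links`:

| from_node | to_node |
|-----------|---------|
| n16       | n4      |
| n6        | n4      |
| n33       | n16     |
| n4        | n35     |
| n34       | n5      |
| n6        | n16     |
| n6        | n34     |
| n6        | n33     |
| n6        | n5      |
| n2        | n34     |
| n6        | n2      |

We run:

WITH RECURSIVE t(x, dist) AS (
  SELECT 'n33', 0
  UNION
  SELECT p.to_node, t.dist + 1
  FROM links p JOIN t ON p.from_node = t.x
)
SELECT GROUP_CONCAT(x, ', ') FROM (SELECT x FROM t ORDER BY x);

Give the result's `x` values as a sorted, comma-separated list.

n16, n33, n35, n4

Base: (n33, dist=0).
Iteration 1: edges from {n33} -> (n16, dist=1).
Iteration 2: edges from {n16} -> (n4, dist=2).
Iteration 3: edges from {n4} -> (n35, dist=3).
Iteration 4: no outgoing edges from {n35}; recursion stops.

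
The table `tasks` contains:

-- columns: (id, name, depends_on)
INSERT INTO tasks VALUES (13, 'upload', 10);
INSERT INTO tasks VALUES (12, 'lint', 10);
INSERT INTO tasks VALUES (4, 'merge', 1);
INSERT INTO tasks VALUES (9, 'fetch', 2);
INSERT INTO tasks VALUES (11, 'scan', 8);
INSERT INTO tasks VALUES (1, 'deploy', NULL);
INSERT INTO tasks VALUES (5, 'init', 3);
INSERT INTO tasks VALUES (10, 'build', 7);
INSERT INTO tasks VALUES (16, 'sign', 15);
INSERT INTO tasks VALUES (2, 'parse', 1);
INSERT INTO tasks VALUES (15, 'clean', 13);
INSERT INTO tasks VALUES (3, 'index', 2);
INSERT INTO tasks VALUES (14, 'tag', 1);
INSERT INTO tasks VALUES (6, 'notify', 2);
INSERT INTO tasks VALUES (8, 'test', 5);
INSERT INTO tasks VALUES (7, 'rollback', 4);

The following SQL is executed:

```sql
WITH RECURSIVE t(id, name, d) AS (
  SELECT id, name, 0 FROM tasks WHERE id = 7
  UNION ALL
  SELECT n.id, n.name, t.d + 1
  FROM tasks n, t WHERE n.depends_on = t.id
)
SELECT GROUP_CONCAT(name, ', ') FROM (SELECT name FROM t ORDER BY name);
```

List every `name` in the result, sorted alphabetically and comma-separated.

build, clean, lint, rollback, sign, upload

Base: id=7 (rollback) at d 0.
Iteration 1: rows with depends_on in {7} -> build (id 10, d 1).
Iteration 2: rows with depends_on in {10} -> lint (id 12, d 2), upload (id 13, d 2).
Iteration 3: rows with depends_on in {12,13} -> clean (id 15, d 3).
Iteration 4: rows with depends_on in {15} -> sign (id 16, d 4).
Iteration 5: no rows with depends_on in {16}; recursion stops.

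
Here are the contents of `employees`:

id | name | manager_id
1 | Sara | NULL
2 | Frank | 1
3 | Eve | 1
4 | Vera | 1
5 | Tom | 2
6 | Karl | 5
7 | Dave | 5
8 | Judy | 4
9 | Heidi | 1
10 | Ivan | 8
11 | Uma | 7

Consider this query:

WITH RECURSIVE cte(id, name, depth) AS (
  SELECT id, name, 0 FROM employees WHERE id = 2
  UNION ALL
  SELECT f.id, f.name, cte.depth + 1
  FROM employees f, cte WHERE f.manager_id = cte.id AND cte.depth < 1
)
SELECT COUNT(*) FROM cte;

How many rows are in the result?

Base: id=2 (Frank) at depth 0.
Iteration 1: rows with manager_id in {2} -> Tom (id 5, depth 1).
Iteration 2: depth < 1 fails for all current rows; recursion stops.
Total rows emitted: 2.

2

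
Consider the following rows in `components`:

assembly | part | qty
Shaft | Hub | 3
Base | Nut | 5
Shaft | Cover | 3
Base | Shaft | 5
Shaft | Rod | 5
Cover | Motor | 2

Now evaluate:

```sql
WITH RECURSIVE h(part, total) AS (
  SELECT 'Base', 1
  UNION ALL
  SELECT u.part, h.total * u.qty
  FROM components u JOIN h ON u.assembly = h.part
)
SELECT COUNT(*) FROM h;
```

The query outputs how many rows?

Base: (Base, total=1).
Iteration 1: components of {Base} -> Nut = 1*5 = 5, Shaft = 1*5 = 5.
Iteration 2: components of {Nut,Shaft} -> Cover = 5*3 = 15, Hub = 5*3 = 15, Rod = 5*5 = 25.
Iteration 3: components of {Cover,Hub,Rod} -> Motor = 15*2 = 30.
Iteration 4: no further components; recursion stops.
Total rows emitted: 7.

7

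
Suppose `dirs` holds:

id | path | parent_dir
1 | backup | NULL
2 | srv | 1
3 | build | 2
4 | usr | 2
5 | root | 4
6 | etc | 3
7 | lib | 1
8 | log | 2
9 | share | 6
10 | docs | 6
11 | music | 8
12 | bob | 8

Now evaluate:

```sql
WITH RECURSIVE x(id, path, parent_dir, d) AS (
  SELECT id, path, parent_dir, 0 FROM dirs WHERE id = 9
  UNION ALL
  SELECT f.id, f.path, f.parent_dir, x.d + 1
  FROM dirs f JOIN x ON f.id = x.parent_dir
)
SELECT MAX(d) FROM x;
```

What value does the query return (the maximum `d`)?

4

Base: id=9 (share), parent_dir=6, d 0.
Iteration 1: join on id=6 -> etc (id 6, parent_dir=3, d 1).
Iteration 2: join on id=3 -> build (id 3, parent_dir=2, d 2).
Iteration 3: join on id=2 -> srv (id 2, parent_dir=1, d 3).
Iteration 4: join on id=1 -> backup (id 1, parent_dir=NULL, d 4).
Iteration 5: parent_dir is NULL; no match; recursion stops.
d values: 0, 1, 2, 3, 4; the maximum is 4.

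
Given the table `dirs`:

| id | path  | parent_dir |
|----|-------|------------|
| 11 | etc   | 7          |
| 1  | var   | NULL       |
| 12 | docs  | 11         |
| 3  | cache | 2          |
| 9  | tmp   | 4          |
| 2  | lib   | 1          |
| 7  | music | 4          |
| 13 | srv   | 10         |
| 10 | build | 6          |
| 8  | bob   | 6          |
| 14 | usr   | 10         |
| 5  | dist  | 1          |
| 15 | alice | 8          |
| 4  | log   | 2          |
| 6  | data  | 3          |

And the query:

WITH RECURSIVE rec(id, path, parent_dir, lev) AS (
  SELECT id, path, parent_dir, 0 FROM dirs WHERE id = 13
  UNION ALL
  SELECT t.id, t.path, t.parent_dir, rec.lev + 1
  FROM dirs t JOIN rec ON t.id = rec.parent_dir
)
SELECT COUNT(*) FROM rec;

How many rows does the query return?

6

Base: id=13 (srv), parent_dir=10, lev 0.
Iteration 1: join on id=10 -> build (id 10, parent_dir=6, lev 1).
Iteration 2: join on id=6 -> data (id 6, parent_dir=3, lev 2).
Iteration 3: join on id=3 -> cache (id 3, parent_dir=2, lev 3).
Iteration 4: join on id=2 -> lib (id 2, parent_dir=1, lev 4).
Iteration 5: join on id=1 -> var (id 1, parent_dir=NULL, lev 5).
Iteration 6: parent_dir is NULL; no match; recursion stops.
Total rows emitted: 6.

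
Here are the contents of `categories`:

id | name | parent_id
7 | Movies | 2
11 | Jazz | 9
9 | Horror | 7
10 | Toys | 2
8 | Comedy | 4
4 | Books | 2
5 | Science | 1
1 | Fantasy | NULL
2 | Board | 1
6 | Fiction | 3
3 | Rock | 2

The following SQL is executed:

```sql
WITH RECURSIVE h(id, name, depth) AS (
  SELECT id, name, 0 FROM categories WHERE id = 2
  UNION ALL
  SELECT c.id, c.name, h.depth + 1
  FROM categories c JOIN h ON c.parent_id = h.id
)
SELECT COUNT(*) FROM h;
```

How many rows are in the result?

9

Base: id=2 (Board) at depth 0.
Iteration 1: rows with parent_id in {2} -> Rock (id 3, depth 1), Books (id 4, depth 1), Movies (id 7, depth 1), Toys (id 10, depth 1).
Iteration 2: rows with parent_id in {3,4,7,10} -> Fiction (id 6, depth 2), Comedy (id 8, depth 2), Horror (id 9, depth 2).
Iteration 3: rows with parent_id in {6,8,9} -> Jazz (id 11, depth 3).
Iteration 4: no rows with parent_id in {11}; recursion stops.
Total rows emitted: 9.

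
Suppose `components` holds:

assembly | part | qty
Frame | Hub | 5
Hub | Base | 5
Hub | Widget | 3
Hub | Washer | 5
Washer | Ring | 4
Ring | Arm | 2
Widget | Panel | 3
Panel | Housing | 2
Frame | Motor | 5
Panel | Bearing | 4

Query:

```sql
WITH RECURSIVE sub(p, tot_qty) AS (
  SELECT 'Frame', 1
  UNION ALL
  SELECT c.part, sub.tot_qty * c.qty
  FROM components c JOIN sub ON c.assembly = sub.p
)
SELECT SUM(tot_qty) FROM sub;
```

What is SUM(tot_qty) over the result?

691

Base: (Frame, tot_qty=1).
Iteration 1: components of {Frame} -> Hub = 1*5 = 5, Motor = 1*5 = 5.
Iteration 2: components of {Hub,Motor} -> Base = 5*5 = 25, Washer = 5*5 = 25, Widget = 5*3 = 15.
Iteration 3: components of {Base,Washer,Widget} -> Panel = 15*3 = 45, Ring = 25*4 = 100.
Iteration 4: components of {Panel,Ring} -> Arm = 100*2 = 200, Bearing = 45*4 = 180, Housing = 45*2 = 90.
Iteration 5: no further components; recursion stops.
SUM(tot_qty) = 1 + 5 + 5 + 25 + 15 + 25 + 45 + 100 + 90 + 180 + 200 = 691.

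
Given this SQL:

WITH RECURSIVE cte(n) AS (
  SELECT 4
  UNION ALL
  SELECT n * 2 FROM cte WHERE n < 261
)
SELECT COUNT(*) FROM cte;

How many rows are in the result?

8

Base: n=4.
Iteration 1: 4 < 261 holds -> n = 4 * 2 = 8.
Iteration 2: 8 < 261 holds -> n = 8 * 2 = 16.
Iteration 3: 16 < 261 holds -> n = 16 * 2 = 32.
Iteration 4: 32 < 261 holds -> n = 32 * 2 = 64.
Iteration 5: 64 < 261 holds -> n = 64 * 2 = 128.
Iteration 6: 128 < 261 holds -> n = 128 * 2 = 256.
Iteration 7: 256 < 261 holds -> n = 256 * 2 = 512.
Iteration 8: 512 < 261 fails; recursion stops.
Total rows emitted: 8.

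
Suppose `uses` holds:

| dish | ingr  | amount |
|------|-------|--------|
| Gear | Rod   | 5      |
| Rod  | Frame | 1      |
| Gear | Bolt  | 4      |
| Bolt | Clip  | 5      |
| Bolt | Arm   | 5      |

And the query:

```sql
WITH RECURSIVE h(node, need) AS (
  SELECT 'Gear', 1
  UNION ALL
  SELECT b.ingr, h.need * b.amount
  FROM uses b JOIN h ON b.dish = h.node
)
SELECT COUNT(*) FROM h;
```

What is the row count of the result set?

6

Base: (Gear, need=1).
Iteration 1: components of {Gear} -> Bolt = 1*4 = 4, Rod = 1*5 = 5.
Iteration 2: components of {Bolt,Rod} -> Arm = 4*5 = 20, Clip = 4*5 = 20, Frame = 5*1 = 5.
Iteration 3: no further components; recursion stops.
Total rows emitted: 6.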